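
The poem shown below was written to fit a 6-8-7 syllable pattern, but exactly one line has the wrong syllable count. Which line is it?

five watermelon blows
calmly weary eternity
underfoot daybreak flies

Line 1: five(1) + watermelon(4) + blows(1) = 6 ✓
Line 2: calmly(2) + weary(2) + eternity(4) = 8 ✓
Line 3: underfoot(3) + daybreak(2) + flies(1) = 6 (expected 7)

Line 3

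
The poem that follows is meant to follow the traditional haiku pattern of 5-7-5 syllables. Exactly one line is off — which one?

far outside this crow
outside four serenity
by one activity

Line 1: "far outside this crow": 1+2+1+1 = 5 ✓
Line 2: "outside four serenity": 2+1+4 = 7 ✓
Line 3: "by one activity": 1+1+4 = 6 (expected 5)

The third line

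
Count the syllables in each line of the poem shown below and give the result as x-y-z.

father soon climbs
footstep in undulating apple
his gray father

4-9-4

Line 1: father (2), soon (1), climbs (1) → 4
Line 2: footstep (2), in (1), undulating (4), apple (2) → 9
Line 3: his (1), gray (1), father (2) → 4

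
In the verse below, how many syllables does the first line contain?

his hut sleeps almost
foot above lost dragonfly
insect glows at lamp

5

The first line: "his hut sleeps almost": 1+1+1+2 = 5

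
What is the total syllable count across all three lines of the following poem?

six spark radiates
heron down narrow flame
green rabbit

Line 1: "six spark radiates": 1+1+3 = 5
Line 2: "heron down narrow flame": 2+1+2+1 = 6
Line 3: "green rabbit": 1+2 = 3
Total: 5 + 6 + 3 = 14

14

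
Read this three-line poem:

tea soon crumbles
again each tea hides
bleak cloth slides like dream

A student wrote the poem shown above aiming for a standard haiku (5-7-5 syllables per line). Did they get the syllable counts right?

Line 1: tea (1), soon (1), crumbles (2) → 4 (expected 5)
Line 2: again (2), each (1), tea (1), hides (1) → 5 (expected 7)
Line 3: bleak (1), cloth (1), slides (1), like (1), dream (1) → 5 ✓

No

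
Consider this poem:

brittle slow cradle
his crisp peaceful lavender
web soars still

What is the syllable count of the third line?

The third line: "web soars still": 1+1+1 = 3

3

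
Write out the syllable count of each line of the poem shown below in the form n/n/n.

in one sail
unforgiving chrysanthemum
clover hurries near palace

3/8/7

Line 1: in(1) + one(1) + sail(1) = 3
Line 2: unforgiving(4) + chrysanthemum(4) = 8
Line 3: clover(2) + hurries(2) + near(1) + palace(2) = 7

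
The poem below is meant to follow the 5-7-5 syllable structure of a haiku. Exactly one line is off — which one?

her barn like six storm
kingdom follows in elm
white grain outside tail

The second line

Line 1: her (1), barn (1), like (1), six (1), storm (1) → 5 ✓
Line 2: kingdom (2), follows (2), in (1), elm (1) → 6 (expected 7)
Line 3: white (1), grain (1), outside (2), tail (1) → 5 ✓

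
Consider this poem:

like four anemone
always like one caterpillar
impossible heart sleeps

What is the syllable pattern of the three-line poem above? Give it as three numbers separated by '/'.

Line 1: like(1) + four(1) + anemone(4) = 6
Line 2: always(2) + like(1) + one(1) + caterpillar(4) = 8
Line 3: impossible(4) + heart(1) + sleeps(1) = 6

6/8/6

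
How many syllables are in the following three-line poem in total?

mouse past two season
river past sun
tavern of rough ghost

14

Line 1: mouse (1), past (1), two (1), season (2) → 5
Line 2: river (2), past (1), sun (1) → 4
Line 3: tavern (2), of (1), rough (1), ghost (1) → 5
Total: 5 + 4 + 5 = 14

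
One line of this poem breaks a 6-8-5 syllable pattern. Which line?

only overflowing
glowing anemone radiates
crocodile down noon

Line 1: only(2) + overflowing(4) = 6 ✓
Line 2: glowing(2) + anemone(4) + radiates(3) = 9 (expected 8)
Line 3: crocodile(3) + down(1) + noon(1) = 5 ✓

The second line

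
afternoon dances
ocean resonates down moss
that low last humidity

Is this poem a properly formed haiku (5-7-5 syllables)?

Line 1: afternoon(3) + dances(2) = 5 ✓
Line 2: ocean(2) + resonates(3) + down(1) + moss(1) = 7 ✓
Line 3: that(1) + low(1) + last(1) + humidity(4) = 7 (expected 5)

No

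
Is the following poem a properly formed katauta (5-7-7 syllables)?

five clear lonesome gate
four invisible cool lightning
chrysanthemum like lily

Line 1: five (1), clear (1), lonesome (2), gate (1) → 5 ✓
Line 2: four (1), invisible (4), cool (1), lightning (2) → 8 (expected 7)
Line 3: chrysanthemum (4), like (1), lily (2) → 7 ✓

No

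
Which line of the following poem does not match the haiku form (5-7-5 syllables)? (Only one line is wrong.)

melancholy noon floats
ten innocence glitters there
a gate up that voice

Line 1

Line 1: melancholy(4) + noon(1) + floats(1) = 6 (expected 5)
Line 2: ten(1) + innocence(3) + glitters(2) + there(1) = 7 ✓
Line 3: a(1) + gate(1) + up(1) + that(1) + voice(1) = 5 ✓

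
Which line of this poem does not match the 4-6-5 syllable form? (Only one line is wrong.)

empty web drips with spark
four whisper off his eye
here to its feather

Line 1

Line 1: empty(2) + web(1) + drips(1) + with(1) + spark(1) = 6 (expected 4)
Line 2: four(1) + whisper(2) + off(1) + his(1) + eye(1) = 6 ✓
Line 3: here(1) + to(1) + its(1) + feather(2) = 5 ✓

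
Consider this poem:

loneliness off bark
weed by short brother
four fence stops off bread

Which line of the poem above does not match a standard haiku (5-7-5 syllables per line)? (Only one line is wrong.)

Line 1: loneliness(3) + off(1) + bark(1) = 5 ✓
Line 2: weed(1) + by(1) + short(1) + brother(2) = 5 (expected 7)
Line 3: four(1) + fence(1) + stops(1) + off(1) + bread(1) = 5 ✓

Line 2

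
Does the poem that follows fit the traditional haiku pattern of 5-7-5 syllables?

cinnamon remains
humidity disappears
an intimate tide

Yes

Line 1: "cinnamon remains": 3+2 = 5 ✓
Line 2: "humidity disappears": 4+3 = 7 ✓
Line 3: "an intimate tide": 1+3+1 = 5 ✓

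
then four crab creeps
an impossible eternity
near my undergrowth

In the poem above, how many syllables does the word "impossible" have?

4

"impossible" has 4 syllables.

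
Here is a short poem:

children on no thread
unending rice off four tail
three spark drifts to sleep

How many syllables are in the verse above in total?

17

Line 1: children(2) + on(1) + no(1) + thread(1) = 5
Line 2: unending(3) + rice(1) + off(1) + four(1) + tail(1) = 7
Line 3: three(1) + spark(1) + drifts(1) + to(1) + sleep(1) = 5
Total: 5 + 7 + 5 = 17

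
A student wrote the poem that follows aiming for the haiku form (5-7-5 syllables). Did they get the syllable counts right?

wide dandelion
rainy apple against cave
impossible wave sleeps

No

Line 1: wide (1), dandelion (4) → 5 ✓
Line 2: rainy (2), apple (2), against (2), cave (1) → 7 ✓
Line 3: impossible (4), wave (1), sleeps (1) → 6 (expected 5)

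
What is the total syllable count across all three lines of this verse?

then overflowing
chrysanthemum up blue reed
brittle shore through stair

17

Line 1: "then overflowing": 1+4 = 5
Line 2: "chrysanthemum up blue reed": 4+1+1+1 = 7
Line 3: "brittle shore through stair": 2+1+1+1 = 5
Total: 5 + 7 + 5 = 17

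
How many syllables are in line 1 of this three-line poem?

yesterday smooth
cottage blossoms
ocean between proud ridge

Line 1: yesterday (3), smooth (1) → 4

4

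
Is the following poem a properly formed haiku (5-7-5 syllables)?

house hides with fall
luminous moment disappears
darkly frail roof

Line 1: house (1), hides (1), with (1), fall (1) → 4 (expected 5)
Line 2: luminous (3), moment (2), disappears (3) → 8 (expected 7)
Line 3: darkly (2), frail (1), roof (1) → 4 (expected 5)

No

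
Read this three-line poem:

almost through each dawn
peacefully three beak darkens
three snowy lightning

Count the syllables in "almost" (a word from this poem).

2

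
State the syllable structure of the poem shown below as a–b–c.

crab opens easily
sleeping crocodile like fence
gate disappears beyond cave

Line 1: "crab opens easily": 1+2+3 = 6
Line 2: "sleeping crocodile like fence": 2+3+1+1 = 7
Line 3: "gate disappears beyond cave": 1+3+2+1 = 7

6–7–7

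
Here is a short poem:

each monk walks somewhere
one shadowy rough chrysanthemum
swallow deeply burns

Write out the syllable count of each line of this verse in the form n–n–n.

5–9–5

Line 1: each (1), monk (1), walks (1), somewhere (2) → 5
Line 2: one (1), shadowy (3), rough (1), chrysanthemum (4) → 9
Line 3: swallow (2), deeply (2), burns (1) → 5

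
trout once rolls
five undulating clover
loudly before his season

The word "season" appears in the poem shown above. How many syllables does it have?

2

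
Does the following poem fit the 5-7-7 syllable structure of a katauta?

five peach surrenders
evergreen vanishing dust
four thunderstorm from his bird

Yes

Line 1: five(1) + peach(1) + surrenders(3) = 5 ✓
Line 2: evergreen(3) + vanishing(3) + dust(1) = 7 ✓
Line 3: four(1) + thunderstorm(3) + from(1) + his(1) + bird(1) = 7 ✓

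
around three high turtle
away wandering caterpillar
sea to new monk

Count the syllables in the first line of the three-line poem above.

The first line: around (2), three (1), high (1), turtle (2) → 6

6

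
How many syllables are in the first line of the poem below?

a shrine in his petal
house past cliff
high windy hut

6

The first line: "a shrine in his petal": 1+1+1+1+2 = 6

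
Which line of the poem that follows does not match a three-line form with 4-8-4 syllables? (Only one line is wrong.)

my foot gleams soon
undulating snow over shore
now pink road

Line 1: "my foot gleams soon": 1+1+1+1 = 4 ✓
Line 2: "undulating snow over shore": 4+1+2+1 = 8 ✓
Line 3: "now pink road": 1+1+1 = 3 (expected 4)

The third line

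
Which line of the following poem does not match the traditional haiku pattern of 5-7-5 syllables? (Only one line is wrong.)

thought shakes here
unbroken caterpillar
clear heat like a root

Line 1

Line 1: thought(1) + shakes(1) + here(1) = 3 (expected 5)
Line 2: unbroken(3) + caterpillar(4) = 7 ✓
Line 3: clear(1) + heat(1) + like(1) + a(1) + root(1) = 5 ✓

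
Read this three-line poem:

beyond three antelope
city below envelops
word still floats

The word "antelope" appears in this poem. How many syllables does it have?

"antelope" has 3 syllables.

3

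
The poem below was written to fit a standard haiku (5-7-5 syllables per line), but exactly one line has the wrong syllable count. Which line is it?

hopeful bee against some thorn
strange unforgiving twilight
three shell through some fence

Line 1

Line 1: "hopeful bee against some thorn": 2+1+2+1+1 = 7 (expected 5)
Line 2: "strange unforgiving twilight": 1+4+2 = 7 ✓
Line 3: "three shell through some fence": 1+1+1+1+1 = 5 ✓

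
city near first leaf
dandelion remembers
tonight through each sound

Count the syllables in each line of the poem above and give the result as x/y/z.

Line 1: "city near first leaf": 2+1+1+1 = 5
Line 2: "dandelion remembers": 4+3 = 7
Line 3: "tonight through each sound": 2+1+1+1 = 5

5/7/5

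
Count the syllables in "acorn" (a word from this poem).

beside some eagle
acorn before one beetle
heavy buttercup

2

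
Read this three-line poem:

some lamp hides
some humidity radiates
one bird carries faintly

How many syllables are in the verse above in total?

17

Line 1: some(1) + lamp(1) + hides(1) = 3
Line 2: some(1) + humidity(4) + radiates(3) = 8
Line 3: one(1) + bird(1) + carries(2) + faintly(2) = 6
Total: 3 + 8 + 6 = 17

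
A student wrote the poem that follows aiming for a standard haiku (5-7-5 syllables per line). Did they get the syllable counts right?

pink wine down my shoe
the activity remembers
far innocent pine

Line 1: "pink wine down my shoe": 1+1+1+1+1 = 5 ✓
Line 2: "the activity remembers": 1+4+3 = 8 (expected 7)
Line 3: "far innocent pine": 1+3+1 = 5 ✓

No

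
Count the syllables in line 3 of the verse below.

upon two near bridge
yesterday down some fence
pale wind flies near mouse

5

Line 3: pale (1), wind (1), flies (1), near (1), mouse (1) → 5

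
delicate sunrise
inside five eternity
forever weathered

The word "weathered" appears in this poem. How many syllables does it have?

2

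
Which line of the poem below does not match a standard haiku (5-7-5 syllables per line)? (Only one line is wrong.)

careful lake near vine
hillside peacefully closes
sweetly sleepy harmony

The third line

Line 1: careful(2) + lake(1) + near(1) + vine(1) = 5 ✓
Line 2: hillside(2) + peacefully(3) + closes(2) = 7 ✓
Line 3: sweetly(2) + sleepy(2) + harmony(3) = 7 (expected 5)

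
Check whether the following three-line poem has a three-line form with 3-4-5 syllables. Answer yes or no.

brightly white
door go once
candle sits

No

Line 1: "brightly white": 2+1 = 3 ✓
Line 2: "door go once": 1+1+1 = 3 (expected 4)
Line 3: "candle sits": 2+1 = 3 (expected 5)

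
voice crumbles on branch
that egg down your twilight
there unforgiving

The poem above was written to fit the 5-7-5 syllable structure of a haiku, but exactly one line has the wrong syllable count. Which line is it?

Line 1: voice (1), crumbles (2), on (1), branch (1) → 5 ✓
Line 2: that (1), egg (1), down (1), your (1), twilight (2) → 6 (expected 7)
Line 3: there (1), unforgiving (4) → 5 ✓

Line 2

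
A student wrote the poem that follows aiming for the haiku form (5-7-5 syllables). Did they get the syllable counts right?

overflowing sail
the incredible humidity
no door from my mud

No

Line 1: overflowing(4) + sail(1) = 5 ✓
Line 2: the(1) + incredible(4) + humidity(4) = 9 (expected 7)
Line 3: no(1) + door(1) + from(1) + my(1) + mud(1) = 5 ✓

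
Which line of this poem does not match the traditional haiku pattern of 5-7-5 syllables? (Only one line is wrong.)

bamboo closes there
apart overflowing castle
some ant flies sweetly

The second line

Line 1: bamboo (2), closes (2), there (1) → 5 ✓
Line 2: apart (2), overflowing (4), castle (2) → 8 (expected 7)
Line 3: some (1), ant (1), flies (1), sweetly (2) → 5 ✓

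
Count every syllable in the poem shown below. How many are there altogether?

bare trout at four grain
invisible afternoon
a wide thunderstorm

Line 1: bare (1), trout (1), at (1), four (1), grain (1) → 5
Line 2: invisible (4), afternoon (3) → 7
Line 3: a (1), wide (1), thunderstorm (3) → 5
Total: 5 + 7 + 5 = 17

17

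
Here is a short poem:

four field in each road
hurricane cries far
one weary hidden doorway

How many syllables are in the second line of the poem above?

5

The second line: "hurricane cries far": 3+1+1 = 5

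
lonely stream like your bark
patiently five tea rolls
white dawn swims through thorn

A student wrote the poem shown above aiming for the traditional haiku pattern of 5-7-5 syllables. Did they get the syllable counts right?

Line 1: lonely(2) + stream(1) + like(1) + your(1) + bark(1) = 6 (expected 5)
Line 2: patiently(3) + five(1) + tea(1) + rolls(1) = 6 (expected 7)
Line 3: white(1) + dawn(1) + swims(1) + through(1) + thorn(1) = 5 ✓

No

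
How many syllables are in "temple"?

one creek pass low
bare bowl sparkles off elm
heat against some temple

2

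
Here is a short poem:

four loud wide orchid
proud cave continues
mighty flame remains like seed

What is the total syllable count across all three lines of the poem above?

Line 1: four(1) + loud(1) + wide(1) + orchid(2) = 5
Line 2: proud(1) + cave(1) + continues(3) = 5
Line 3: mighty(2) + flame(1) + remains(2) + like(1) + seed(1) = 7
Total: 5 + 5 + 7 = 17

17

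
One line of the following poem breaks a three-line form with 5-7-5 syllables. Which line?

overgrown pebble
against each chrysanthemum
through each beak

Line 1: overgrown(3) + pebble(2) = 5 ✓
Line 2: against(2) + each(1) + chrysanthemum(4) = 7 ✓
Line 3: through(1) + each(1) + beak(1) = 3 (expected 5)

The third line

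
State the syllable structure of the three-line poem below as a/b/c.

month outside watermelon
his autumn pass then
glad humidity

7/5/5

Line 1: month(1) + outside(2) + watermelon(4) = 7
Line 2: his(1) + autumn(2) + pass(1) + then(1) = 5
Line 3: glad(1) + humidity(4) = 5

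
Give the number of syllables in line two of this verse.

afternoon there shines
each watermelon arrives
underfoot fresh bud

Line two: each(1) + watermelon(4) + arrives(2) = 7

7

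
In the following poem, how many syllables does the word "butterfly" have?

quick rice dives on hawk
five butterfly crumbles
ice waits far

3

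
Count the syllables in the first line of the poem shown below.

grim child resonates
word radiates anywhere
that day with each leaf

The first line: grim(1) + child(1) + resonates(3) = 5

5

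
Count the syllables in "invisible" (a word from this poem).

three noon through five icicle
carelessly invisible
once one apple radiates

4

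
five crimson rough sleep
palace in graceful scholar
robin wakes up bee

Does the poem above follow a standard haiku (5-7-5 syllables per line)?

Line 1: five (1), crimson (2), rough (1), sleep (1) → 5 ✓
Line 2: palace (2), in (1), graceful (2), scholar (2) → 7 ✓
Line 3: robin (2), wakes (1), up (1), bee (1) → 5 ✓

Yes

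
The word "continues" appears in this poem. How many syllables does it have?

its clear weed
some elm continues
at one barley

3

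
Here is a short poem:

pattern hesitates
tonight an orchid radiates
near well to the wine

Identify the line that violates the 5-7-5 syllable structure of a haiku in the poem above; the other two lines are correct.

Line 1: "pattern hesitates": 2+3 = 5 ✓
Line 2: "tonight an orchid radiates": 2+1+2+3 = 8 (expected 7)
Line 3: "near well to the wine": 1+1+1+1+1 = 5 ✓

Line 2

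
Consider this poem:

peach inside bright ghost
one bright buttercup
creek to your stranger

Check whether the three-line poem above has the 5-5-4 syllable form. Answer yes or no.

No

Line 1: peach(1) + inside(2) + bright(1) + ghost(1) = 5 ✓
Line 2: one(1) + bright(1) + buttercup(3) = 5 ✓
Line 3: creek(1) + to(1) + your(1) + stranger(2) = 5 (expected 4)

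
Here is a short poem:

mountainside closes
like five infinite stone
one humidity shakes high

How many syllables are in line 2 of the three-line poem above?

6

Line 2: like(1) + five(1) + infinite(3) + stone(1) = 6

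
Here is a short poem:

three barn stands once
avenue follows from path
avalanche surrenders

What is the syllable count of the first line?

The first line: three(1) + barn(1) + stands(1) + once(1) = 4

4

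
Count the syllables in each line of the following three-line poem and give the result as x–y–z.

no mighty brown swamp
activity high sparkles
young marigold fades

Line 1: no(1) + mighty(2) + brown(1) + swamp(1) = 5
Line 2: activity(4) + high(1) + sparkles(2) = 7
Line 3: young(1) + marigold(3) + fades(1) = 5

5–7–5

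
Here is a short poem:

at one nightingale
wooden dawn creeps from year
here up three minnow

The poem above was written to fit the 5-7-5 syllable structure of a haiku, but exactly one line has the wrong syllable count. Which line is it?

Line 1: at(1) + one(1) + nightingale(3) = 5 ✓
Line 2: wooden(2) + dawn(1) + creeps(1) + from(1) + year(1) = 6 (expected 7)
Line 3: here(1) + up(1) + three(1) + minnow(2) = 5 ✓

The second line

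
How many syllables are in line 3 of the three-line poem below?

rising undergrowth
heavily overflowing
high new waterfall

5

Line 3: "high new waterfall": 1+1+3 = 5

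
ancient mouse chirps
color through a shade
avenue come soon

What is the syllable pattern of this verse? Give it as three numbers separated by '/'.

Line 1: ancient (2), mouse (1), chirps (1) → 4
Line 2: color (2), through (1), a (1), shade (1) → 5
Line 3: avenue (3), come (1), soon (1) → 5

4/5/5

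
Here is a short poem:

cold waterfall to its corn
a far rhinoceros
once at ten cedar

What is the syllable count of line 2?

Line 2: a(1) + far(1) + rhinoceros(4) = 6

6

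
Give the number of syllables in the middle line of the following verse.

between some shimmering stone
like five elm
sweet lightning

3

The middle line: like(1) + five(1) + elm(1) = 3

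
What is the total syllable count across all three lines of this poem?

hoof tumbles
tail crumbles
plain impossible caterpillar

15

Line 1: hoof (1), tumbles (2) → 3
Line 2: tail (1), crumbles (2) → 3
Line 3: plain (1), impossible (4), caterpillar (4) → 9
Total: 3 + 3 + 9 = 15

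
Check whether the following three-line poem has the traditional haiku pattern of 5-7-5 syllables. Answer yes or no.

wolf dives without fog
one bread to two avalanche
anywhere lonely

Yes

Line 1: wolf (1), dives (1), without (2), fog (1) → 5 ✓
Line 2: one (1), bread (1), to (1), two (1), avalanche (3) → 7 ✓
Line 3: anywhere (3), lonely (2) → 5 ✓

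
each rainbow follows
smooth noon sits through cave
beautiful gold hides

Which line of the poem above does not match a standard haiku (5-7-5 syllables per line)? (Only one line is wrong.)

Line 1: each (1), rainbow (2), follows (2) → 5 ✓
Line 2: smooth (1), noon (1), sits (1), through (1), cave (1) → 5 (expected 7)
Line 3: beautiful (3), gold (1), hides (1) → 5 ✓

The second line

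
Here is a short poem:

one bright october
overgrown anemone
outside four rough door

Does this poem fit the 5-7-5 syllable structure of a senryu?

Line 1: one (1), bright (1), october (3) → 5 ✓
Line 2: overgrown (3), anemone (4) → 7 ✓
Line 3: outside (2), four (1), rough (1), door (1) → 5 ✓

Yes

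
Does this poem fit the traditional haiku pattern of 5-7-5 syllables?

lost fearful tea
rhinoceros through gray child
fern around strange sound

Line 1: lost (1), fearful (2), tea (1) → 4 (expected 5)
Line 2: rhinoceros (4), through (1), gray (1), child (1) → 7 ✓
Line 3: fern (1), around (2), strange (1), sound (1) → 5 ✓

No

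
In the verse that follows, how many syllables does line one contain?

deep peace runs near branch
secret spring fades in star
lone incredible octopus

5

Line one: "deep peace runs near branch": 1+1+1+1+1 = 5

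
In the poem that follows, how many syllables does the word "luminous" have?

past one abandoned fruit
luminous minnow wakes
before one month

3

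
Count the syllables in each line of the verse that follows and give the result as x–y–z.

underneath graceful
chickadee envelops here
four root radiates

Line 1: "underneath graceful": 3+2 = 5
Line 2: "chickadee envelops here": 3+3+1 = 7
Line 3: "four root radiates": 1+1+3 = 5

5–7–5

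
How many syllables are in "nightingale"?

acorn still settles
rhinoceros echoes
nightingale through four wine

3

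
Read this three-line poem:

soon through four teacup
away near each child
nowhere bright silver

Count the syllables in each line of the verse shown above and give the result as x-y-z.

5-5-5

Line 1: soon(1) + through(1) + four(1) + teacup(2) = 5
Line 2: away(2) + near(1) + each(1) + child(1) = 5
Line 3: nowhere(2) + bright(1) + silver(2) = 5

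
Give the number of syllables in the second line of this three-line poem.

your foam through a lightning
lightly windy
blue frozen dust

4

The second line: "lightly windy": 2+2 = 4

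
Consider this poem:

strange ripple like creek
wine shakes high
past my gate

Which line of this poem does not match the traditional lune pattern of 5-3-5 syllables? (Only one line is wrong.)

Line 1: "strange ripple like creek": 1+2+1+1 = 5 ✓
Line 2: "wine shakes high": 1+1+1 = 3 ✓
Line 3: "past my gate": 1+1+1 = 3 (expected 5)

Line 3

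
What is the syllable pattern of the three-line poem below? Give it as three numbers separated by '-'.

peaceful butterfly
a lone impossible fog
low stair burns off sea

Line 1: "peaceful butterfly": 2+3 = 5
Line 2: "a lone impossible fog": 1+1+4+1 = 7
Line 3: "low stair burns off sea": 1+1+1+1+1 = 5

5-7-5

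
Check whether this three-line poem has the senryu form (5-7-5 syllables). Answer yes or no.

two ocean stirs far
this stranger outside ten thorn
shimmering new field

Yes

Line 1: two (1), ocean (2), stirs (1), far (1) → 5 ✓
Line 2: this (1), stranger (2), outside (2), ten (1), thorn (1) → 7 ✓
Line 3: shimmering (3), new (1), field (1) → 5 ✓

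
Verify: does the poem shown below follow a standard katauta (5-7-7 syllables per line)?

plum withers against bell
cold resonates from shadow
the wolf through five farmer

No

Line 1: "plum withers against bell": 1+2+2+1 = 6 (expected 5)
Line 2: "cold resonates from shadow": 1+3+1+2 = 7 ✓
Line 3: "the wolf through five farmer": 1+1+1+1+2 = 6 (expected 7)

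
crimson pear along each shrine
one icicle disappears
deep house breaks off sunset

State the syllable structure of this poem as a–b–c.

7–7–6

Line 1: "crimson pear along each shrine": 2+1+2+1+1 = 7
Line 2: "one icicle disappears": 1+3+3 = 7
Line 3: "deep house breaks off sunset": 1+1+1+1+2 = 6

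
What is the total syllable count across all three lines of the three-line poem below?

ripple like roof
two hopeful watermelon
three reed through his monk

Line 1: ripple (2), like (1), roof (1) → 4
Line 2: two (1), hopeful (2), watermelon (4) → 7
Line 3: three (1), reed (1), through (1), his (1), monk (1) → 5
Total: 4 + 7 + 5 = 16

16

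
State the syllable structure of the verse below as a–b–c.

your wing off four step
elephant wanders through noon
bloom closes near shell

Line 1: your(1) + wing(1) + off(1) + four(1) + step(1) = 5
Line 2: elephant(3) + wanders(2) + through(1) + noon(1) = 7
Line 3: bloom(1) + closes(2) + near(1) + shell(1) = 5

5–7–5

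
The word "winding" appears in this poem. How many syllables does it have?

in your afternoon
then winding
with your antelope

2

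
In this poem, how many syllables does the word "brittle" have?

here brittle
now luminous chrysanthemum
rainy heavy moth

2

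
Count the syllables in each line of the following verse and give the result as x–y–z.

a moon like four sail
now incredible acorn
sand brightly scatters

Line 1: a (1), moon (1), like (1), four (1), sail (1) → 5
Line 2: now (1), incredible (4), acorn (2) → 7
Line 3: sand (1), brightly (2), scatters (2) → 5

5–7–5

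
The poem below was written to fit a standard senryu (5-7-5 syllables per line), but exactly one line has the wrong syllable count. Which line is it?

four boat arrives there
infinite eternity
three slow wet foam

The third line

Line 1: "four boat arrives there": 1+1+2+1 = 5 ✓
Line 2: "infinite eternity": 3+4 = 7 ✓
Line 3: "three slow wet foam": 1+1+1+1 = 4 (expected 5)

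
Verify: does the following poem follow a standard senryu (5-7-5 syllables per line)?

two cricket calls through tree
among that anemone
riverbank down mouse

Line 1: "two cricket calls through tree": 1+2+1+1+1 = 6 (expected 5)
Line 2: "among that anemone": 2+1+4 = 7 ✓
Line 3: "riverbank down mouse": 3+1+1 = 5 ✓

No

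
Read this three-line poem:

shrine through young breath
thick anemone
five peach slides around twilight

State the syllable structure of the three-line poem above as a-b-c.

4-5-7

Line 1: shrine(1) + through(1) + young(1) + breath(1) = 4
Line 2: thick(1) + anemone(4) = 5
Line 3: five(1) + peach(1) + slides(1) + around(2) + twilight(2) = 7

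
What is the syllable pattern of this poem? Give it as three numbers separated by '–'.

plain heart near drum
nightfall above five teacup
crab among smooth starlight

4–7–6

Line 1: plain(1) + heart(1) + near(1) + drum(1) = 4
Line 2: nightfall(2) + above(2) + five(1) + teacup(2) = 7
Line 3: crab(1) + among(2) + smooth(1) + starlight(2) = 6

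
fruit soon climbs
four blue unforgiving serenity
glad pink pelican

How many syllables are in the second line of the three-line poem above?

The second line: "four blue unforgiving serenity": 1+1+4+4 = 10

10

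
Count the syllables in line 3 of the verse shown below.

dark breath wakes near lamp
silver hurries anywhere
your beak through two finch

5

Line 3: your(1) + beak(1) + through(1) + two(1) + finch(1) = 5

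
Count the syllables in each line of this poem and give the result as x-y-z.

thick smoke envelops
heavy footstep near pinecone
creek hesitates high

5-7-5

Line 1: "thick smoke envelops": 1+1+3 = 5
Line 2: "heavy footstep near pinecone": 2+2+1+2 = 7
Line 3: "creek hesitates high": 1+3+1 = 5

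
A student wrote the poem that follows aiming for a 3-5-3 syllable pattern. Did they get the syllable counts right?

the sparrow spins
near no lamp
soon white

No

Line 1: the (1), sparrow (2), spins (1) → 4 (expected 3)
Line 2: near (1), no (1), lamp (1) → 3 (expected 5)
Line 3: soon (1), white (1) → 2 (expected 3)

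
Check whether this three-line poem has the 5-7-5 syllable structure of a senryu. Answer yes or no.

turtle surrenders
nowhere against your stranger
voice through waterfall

Line 1: turtle(2) + surrenders(3) = 5 ✓
Line 2: nowhere(2) + against(2) + your(1) + stranger(2) = 7 ✓
Line 3: voice(1) + through(1) + waterfall(3) = 5 ✓

Yes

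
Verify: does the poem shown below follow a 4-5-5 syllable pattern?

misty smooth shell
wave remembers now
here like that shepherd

Yes

Line 1: "misty smooth shell": 2+1+1 = 4 ✓
Line 2: "wave remembers now": 1+3+1 = 5 ✓
Line 3: "here like that shepherd": 1+1+1+2 = 5 ✓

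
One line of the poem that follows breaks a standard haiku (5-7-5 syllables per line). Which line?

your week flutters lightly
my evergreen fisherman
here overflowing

Line 1: your (1), week (1), flutters (2), lightly (2) → 6 (expected 5)
Line 2: my (1), evergreen (3), fisherman (3) → 7 ✓
Line 3: here (1), overflowing (4) → 5 ✓

The first line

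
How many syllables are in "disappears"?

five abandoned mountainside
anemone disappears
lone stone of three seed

3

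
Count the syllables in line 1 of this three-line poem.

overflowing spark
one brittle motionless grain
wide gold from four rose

Line 1: "overflowing spark": 4+1 = 5

5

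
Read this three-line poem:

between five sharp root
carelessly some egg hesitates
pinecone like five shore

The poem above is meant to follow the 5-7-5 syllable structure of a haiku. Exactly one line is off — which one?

Line 1: "between five sharp root": 2+1+1+1 = 5 ✓
Line 2: "carelessly some egg hesitates": 3+1+1+3 = 8 (expected 7)
Line 3: "pinecone like five shore": 2+1+1+1 = 5 ✓

The second line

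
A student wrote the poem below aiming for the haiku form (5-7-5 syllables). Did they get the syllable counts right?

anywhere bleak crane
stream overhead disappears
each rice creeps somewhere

Yes

Line 1: anywhere (3), bleak (1), crane (1) → 5 ✓
Line 2: stream (1), overhead (3), disappears (3) → 7 ✓
Line 3: each (1), rice (1), creeps (1), somewhere (2) → 5 ✓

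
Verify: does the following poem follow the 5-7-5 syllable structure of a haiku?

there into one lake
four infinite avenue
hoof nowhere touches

Line 1: "there into one lake": 1+2+1+1 = 5 ✓
Line 2: "four infinite avenue": 1+3+3 = 7 ✓
Line 3: "hoof nowhere touches": 1+2+2 = 5 ✓

Yes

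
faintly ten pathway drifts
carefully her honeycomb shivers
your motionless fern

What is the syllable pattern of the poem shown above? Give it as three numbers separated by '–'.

6–9–5

Line 1: faintly(2) + ten(1) + pathway(2) + drifts(1) = 6
Line 2: carefully(3) + her(1) + honeycomb(3) + shivers(2) = 9
Line 3: your(1) + motionless(3) + fern(1) = 5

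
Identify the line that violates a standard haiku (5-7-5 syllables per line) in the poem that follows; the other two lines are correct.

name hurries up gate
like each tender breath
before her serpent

Line 1: name (1), hurries (2), up (1), gate (1) → 5 ✓
Line 2: like (1), each (1), tender (2), breath (1) → 5 (expected 7)
Line 3: before (2), her (1), serpent (2) → 5 ✓

The second line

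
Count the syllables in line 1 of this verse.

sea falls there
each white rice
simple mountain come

3

Line 1: sea(1) + falls(1) + there(1) = 3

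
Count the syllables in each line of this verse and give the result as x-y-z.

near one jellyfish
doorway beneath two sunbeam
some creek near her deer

Line 1: near(1) + one(1) + jellyfish(3) = 5
Line 2: doorway(2) + beneath(2) + two(1) + sunbeam(2) = 7
Line 3: some(1) + creek(1) + near(1) + her(1) + deer(1) = 5

5-7-5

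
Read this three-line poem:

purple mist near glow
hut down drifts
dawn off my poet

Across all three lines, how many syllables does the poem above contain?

13

Line 1: purple(2) + mist(1) + near(1) + glow(1) = 5
Line 2: hut(1) + down(1) + drifts(1) = 3
Line 3: dawn(1) + off(1) + my(1) + poet(2) = 5
Total: 5 + 3 + 5 = 13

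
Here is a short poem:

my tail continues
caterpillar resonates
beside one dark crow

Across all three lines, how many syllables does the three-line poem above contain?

17

Line 1: my(1) + tail(1) + continues(3) = 5
Line 2: caterpillar(4) + resonates(3) = 7
Line 3: beside(2) + one(1) + dark(1) + crow(1) = 5
Total: 5 + 7 + 5 = 17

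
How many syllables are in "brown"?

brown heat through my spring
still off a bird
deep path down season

1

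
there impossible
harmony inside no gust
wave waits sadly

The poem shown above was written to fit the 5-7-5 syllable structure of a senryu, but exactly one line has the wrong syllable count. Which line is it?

Line 1: "there impossible": 1+4 = 5 ✓
Line 2: "harmony inside no gust": 3+2+1+1 = 7 ✓
Line 3: "wave waits sadly": 1+1+2 = 4 (expected 5)

The third line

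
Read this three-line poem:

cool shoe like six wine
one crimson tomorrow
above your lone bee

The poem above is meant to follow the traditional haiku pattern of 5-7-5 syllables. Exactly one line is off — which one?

The second line

Line 1: cool(1) + shoe(1) + like(1) + six(1) + wine(1) = 5 ✓
Line 2: one(1) + crimson(2) + tomorrow(3) = 6 (expected 7)
Line 3: above(2) + your(1) + lone(1) + bee(1) = 5 ✓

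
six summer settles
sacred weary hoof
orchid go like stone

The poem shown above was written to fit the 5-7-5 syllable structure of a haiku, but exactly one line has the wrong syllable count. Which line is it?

The second line

Line 1: "six summer settles": 1+2+2 = 5 ✓
Line 2: "sacred weary hoof": 2+2+1 = 5 (expected 7)
Line 3: "orchid go like stone": 2+1+1+1 = 5 ✓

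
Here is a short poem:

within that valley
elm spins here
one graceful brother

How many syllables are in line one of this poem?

Line one: within (2), that (1), valley (2) → 5

5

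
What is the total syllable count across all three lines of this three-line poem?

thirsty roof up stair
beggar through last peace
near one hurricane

Line 1: thirsty(2) + roof(1) + up(1) + stair(1) = 5
Line 2: beggar(2) + through(1) + last(1) + peace(1) = 5
Line 3: near(1) + one(1) + hurricane(3) = 5
Total: 5 + 5 + 5 = 15

15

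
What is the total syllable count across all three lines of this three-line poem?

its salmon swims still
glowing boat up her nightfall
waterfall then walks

17

Line 1: "its salmon swims still": 1+2+1+1 = 5
Line 2: "glowing boat up her nightfall": 2+1+1+1+2 = 7
Line 3: "waterfall then walks": 3+1+1 = 5
Total: 5 + 7 + 5 = 17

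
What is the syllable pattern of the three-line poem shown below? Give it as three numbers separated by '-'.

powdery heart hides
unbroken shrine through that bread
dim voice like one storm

5-7-5

Line 1: powdery (3), heart (1), hides (1) → 5
Line 2: unbroken (3), shrine (1), through (1), that (1), bread (1) → 7
Line 3: dim (1), voice (1), like (1), one (1), storm (1) → 5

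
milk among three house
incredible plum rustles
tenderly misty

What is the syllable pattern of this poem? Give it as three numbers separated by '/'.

5/7/5

Line 1: "milk among three house": 1+2+1+1 = 5
Line 2: "incredible plum rustles": 4+1+2 = 7
Line 3: "tenderly misty": 3+2 = 5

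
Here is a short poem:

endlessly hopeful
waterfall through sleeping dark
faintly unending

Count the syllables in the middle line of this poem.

7

The middle line: waterfall(3) + through(1) + sleeping(2) + dark(1) = 7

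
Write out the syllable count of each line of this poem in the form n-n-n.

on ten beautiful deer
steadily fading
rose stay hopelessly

6-5-5

Line 1: "on ten beautiful deer": 1+1+3+1 = 6
Line 2: "steadily fading": 3+2 = 5
Line 3: "rose stay hopelessly": 1+1+3 = 5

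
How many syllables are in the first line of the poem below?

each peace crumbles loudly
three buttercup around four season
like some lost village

The first line: each (1), peace (1), crumbles (2), loudly (2) → 6

6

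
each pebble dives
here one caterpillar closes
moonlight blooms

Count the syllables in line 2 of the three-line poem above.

8

Line 2: here (1), one (1), caterpillar (4), closes (2) → 8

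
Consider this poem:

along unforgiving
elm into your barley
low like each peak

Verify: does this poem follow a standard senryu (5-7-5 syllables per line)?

No

Line 1: "along unforgiving": 2+4 = 6 (expected 5)
Line 2: "elm into your barley": 1+2+1+2 = 6 (expected 7)
Line 3: "low like each peak": 1+1+1+1 = 4 (expected 5)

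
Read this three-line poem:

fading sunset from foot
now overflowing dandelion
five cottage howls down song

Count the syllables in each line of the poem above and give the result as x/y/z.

Line 1: fading (2), sunset (2), from (1), foot (1) → 6
Line 2: now (1), overflowing (4), dandelion (4) → 9
Line 3: five (1), cottage (2), howls (1), down (1), song (1) → 6

6/9/6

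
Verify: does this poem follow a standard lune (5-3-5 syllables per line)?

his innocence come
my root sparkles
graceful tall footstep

Line 1: his(1) + innocence(3) + come(1) = 5 ✓
Line 2: my(1) + root(1) + sparkles(2) = 4 (expected 3)
Line 3: graceful(2) + tall(1) + footstep(2) = 5 ✓

No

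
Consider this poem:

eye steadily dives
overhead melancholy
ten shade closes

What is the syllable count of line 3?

4

Line 3: "ten shade closes": 1+1+2 = 4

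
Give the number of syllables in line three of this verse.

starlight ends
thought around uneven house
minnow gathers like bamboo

7

Line three: minnow(2) + gathers(2) + like(1) + bamboo(2) = 7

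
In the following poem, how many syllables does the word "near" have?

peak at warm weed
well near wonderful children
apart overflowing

1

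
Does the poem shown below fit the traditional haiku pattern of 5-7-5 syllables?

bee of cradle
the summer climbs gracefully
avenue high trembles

No

Line 1: bee(1) + of(1) + cradle(2) = 4 (expected 5)
Line 2: the(1) + summer(2) + climbs(1) + gracefully(3) = 7 ✓
Line 3: avenue(3) + high(1) + trembles(2) = 6 (expected 5)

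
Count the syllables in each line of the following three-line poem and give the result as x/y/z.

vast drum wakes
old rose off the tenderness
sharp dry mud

Line 1: "vast drum wakes": 1+1+1 = 3
Line 2: "old rose off the tenderness": 1+1+1+1+3 = 7
Line 3: "sharp dry mud": 1+1+1 = 3

3/7/3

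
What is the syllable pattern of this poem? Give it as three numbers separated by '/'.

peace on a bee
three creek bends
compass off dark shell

Line 1: "peace on a bee": 1+1+1+1 = 4
Line 2: "three creek bends": 1+1+1 = 3
Line 3: "compass off dark shell": 2+1+1+1 = 5

4/3/5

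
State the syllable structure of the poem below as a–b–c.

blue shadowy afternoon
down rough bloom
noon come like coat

7–3–4

Line 1: "blue shadowy afternoon": 1+3+3 = 7
Line 2: "down rough bloom": 1+1+1 = 3
Line 3: "noon come like coat": 1+1+1+1 = 4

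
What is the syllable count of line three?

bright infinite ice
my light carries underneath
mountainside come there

5

Line three: mountainside(3) + come(1) + there(1) = 5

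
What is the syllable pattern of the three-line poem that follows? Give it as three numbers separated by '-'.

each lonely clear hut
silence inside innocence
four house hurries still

Line 1: each(1) + lonely(2) + clear(1) + hut(1) = 5
Line 2: silence(2) + inside(2) + innocence(3) = 7
Line 3: four(1) + house(1) + hurries(2) + still(1) = 5

5-7-5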